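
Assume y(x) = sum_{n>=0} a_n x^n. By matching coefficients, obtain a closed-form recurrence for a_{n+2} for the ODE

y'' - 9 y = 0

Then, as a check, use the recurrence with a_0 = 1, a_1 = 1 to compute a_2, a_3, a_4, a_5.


Substitute y = sum_n a_n x^n into y'' + (const) y = 0.
y''(x) = sum_{n>=0} (n+2)(n+1) a_{n+2} x^n.
The ODE becomes sum_n [(n+2)(n+1) a_{n+2} - 9 a_n] x^n = 0.
Setting each coefficient to zero gives the recurrence:
  (n+2)(n+1) a_{n+2} - 9 a_n = 0,
  a_{n+2} = 9 / ((n+1)(n+2)) a_n.

Check with a_0 = 1, a_1 = 1 (apply the recurrence for n = 0, 1, 2, 3): a_0 = 1, a_1 = 1, a_2 = 9/2, a_3 = 3/2, a_4 = 27/8, a_5 = 27/40.

a_{n+2} = 9/((n+1)(n+2)) * a_n; check: a_0 = 1, a_1 = 1, a_2 = 9/2, a_3 = 3/2, a_4 = 27/8, a_5 = 27/40


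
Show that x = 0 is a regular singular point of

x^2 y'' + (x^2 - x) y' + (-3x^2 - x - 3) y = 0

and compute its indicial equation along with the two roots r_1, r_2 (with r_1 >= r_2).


Divide by x^2 to reach normal form y'' + P_1(x) y' + P_2(x) y = 0 with P_1(x) = 1 - 1/x and P_2(x) = -3 - 1/x - 3/x^2.
x = 0 is a singular point because the y'-coefficient 1 - 1/x has a pole at x = 0 and the y-coefficient -3 - 1/x - 3/x^2 has a pole at x = 0.
It is a regular singular point because x P_1(x) = p(x) = x - 1 and x^2 P_2(x) = q(x) = -3x^2 - x - 3 are polynomials, hence analytic at x = 0.
p(0) = -1,  q(0) = -3.
Indicial equation: r(r-1) + p(0) r + q(0) = 0, i.e. r^2 + (p(0) - 1) r + q(0) = 0, i.e. r^2 - 2 r - 3 = 0.
Discriminant: (-2)^2 - 4(-3) = 16, so r = (2 ± 4)/2.
Solving: r_1 = 3, r_2 = -1.

indicial: r^2 - 2 r - 3 = 0; roots r_1 = 3, r_2 = -1


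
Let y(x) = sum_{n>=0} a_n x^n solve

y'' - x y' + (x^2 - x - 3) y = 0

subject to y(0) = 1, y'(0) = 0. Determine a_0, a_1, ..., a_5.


Ansatz: y(x) = sum_{n>=0} a_n x^n, so y'(x) = sum_{n>=1} n a_n x^(n-1) and y''(x) = sum_{n>=2} n(n-1) a_n x^(n-2).
Substitute into P(x) y'' + Q(x) y' + R(x) y = 0 with P(x) = 1, Q(x) = -x, R(x) = x^2 - x - 3, and match powers of x.
Initial conditions: a_0 = 1, a_1 = 0.
Setting the coefficient of each power of x to zero and solving order by order (substituting the coefficients already found):
  x^0: 2 a_2 - 3 a_0 = 0  ->  2 a_2 = 3 a_0 = 3  ->  a_2 = 3/2
  x^1: 6 a_3 - 4 a_1 - a_0 = 0  ->  6 a_3 = 4 a_1 + a_0 = 1  ->  a_3 = 1/6
  x^2: 12 a_4 - 5 a_2 - a_1 + a_0 = 0  ->  12 a_4 = 5 a_2 + a_1 - a_0 = 13/2  ->  a_4 = 13/24
  x^3: 20 a_5 - 6 a_3 - a_2 + a_1 = 0  ->  20 a_5 = 6 a_3 + a_2 - a_1 = 5/2  ->  a_5 = 1/8
Truncated series: y(x) = 1 + (3/2) x^2 + (1/6) x^3 + (13/24) x^4 + (1/8) x^5 + O(x^6).

a_0 = 1; a_1 = 0; a_2 = 3/2; a_3 = 1/6; a_4 = 13/24; a_5 = 1/8


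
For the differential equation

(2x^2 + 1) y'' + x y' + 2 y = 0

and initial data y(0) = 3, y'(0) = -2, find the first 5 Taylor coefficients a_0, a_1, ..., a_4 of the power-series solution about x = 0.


Ansatz: y(x) = sum_{n>=0} a_n x^n, so y'(x) = sum_{n>=1} n a_n x^(n-1) and y''(x) = sum_{n>=2} n(n-1) a_n x^(n-2).
Substitute into P(x) y'' + Q(x) y' + R(x) y = 0 with P(x) = 2x^2 + 1, Q(x) = x, R(x) = 2, and match powers of x.
Initial conditions: a_0 = 3, a_1 = -2.
Setting the coefficient of each power of x to zero and solving order by order (substituting the coefficients already found):
  x^0: 2 a_2 + 2 a_0 = 0  ->  2 a_2 = -2 a_0 = -6  ->  a_2 = -3
  x^1: 6 a_3 + 3 a_1 = 0  ->  6 a_3 = -3 a_1 = 6  ->  a_3 = 1
  x^2: 12 a_4 + 8 a_2 = 0  ->  12 a_4 = -8 a_2 = 24  ->  a_4 = 2
Truncated series: y(x) = 3 - 2 x - 3 x^2 + x^3 + 2 x^4 + O(x^5).

a_0 = 3; a_1 = -2; a_2 = -3; a_3 = 1; a_4 = 2


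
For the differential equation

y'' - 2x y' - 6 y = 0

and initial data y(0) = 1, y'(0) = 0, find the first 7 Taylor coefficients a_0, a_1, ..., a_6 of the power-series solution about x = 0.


Ansatz: y(x) = sum_{n>=0} a_n x^n, so y'(x) = sum_{n>=1} n a_n x^(n-1) and y''(x) = sum_{n>=2} n(n-1) a_n x^(n-2).
Substitute into P(x) y'' + Q(x) y' + R(x) y = 0 with P(x) = 1, Q(x) = -2x, R(x) = -6, and match powers of x.
Initial conditions: a_0 = 1, a_1 = 0.
Setting the coefficient of each power of x to zero and solving order by order (substituting the coefficients already found):
  x^0: 2 a_2 - 6 a_0 = 0  ->  2 a_2 = 6 a_0 = 6  ->  a_2 = 3
  x^1: 6 a_3 - 8 a_1 = 0  ->  6 a_3 = 8 a_1 = 0  ->  a_3 = 0
  x^2: 12 a_4 - 10 a_2 = 0  ->  12 a_4 = 10 a_2 = 30  ->  a_4 = 5/2
  x^3: 20 a_5 - 12 a_3 = 0  ->  20 a_5 = 12 a_3 = 0  ->  a_5 = 0
  x^4: 30 a_6 - 14 a_4 = 0  ->  30 a_6 = 14 a_4 = 35  ->  a_6 = 7/6
Truncated series: y(x) = 1 + 3 x^2 + (5/2) x^4 + (7/6) x^6 + O(x^7).

a_0 = 1; a_1 = 0; a_2 = 3; a_3 = 0; a_4 = 5/2; a_5 = 0; a_6 = 7/6


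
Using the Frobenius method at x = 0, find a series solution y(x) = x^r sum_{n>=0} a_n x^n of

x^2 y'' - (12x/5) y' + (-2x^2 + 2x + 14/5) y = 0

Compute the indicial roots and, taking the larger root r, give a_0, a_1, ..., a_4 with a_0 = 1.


Write in Frobenius form y'' + (p(x)/x) y' + (q(x)/x^2) y = 0:
  p(x) = -12/5,  q(x) = -2x^2 + 2x + 14/5.
Indicial equation: r(r-1) + (-12/5) r + (14/5) = 0 -> roots r_1 = 2, r_2 = 7/5.
Take r = r_1 = 2. Let y(x) = x^r sum_{n>=0} a_n x^n with a_0 = 1.
Substitute y = x^r sum a_n x^n and match x^{r+n}. The recurrence is
  D(n) a_n + 2 a_{n-1} - 2 a_{n-2} = 0,  where D(n) = (r+n)(r+n-1) + (-12/5)(r+n) + (14/5).
  a_n = [-2 a_{n-1} + 2 a_{n-2}] / D(n).
Since the indicial polynomial factors as (r - r_1)(r - r_2), D(n) = (r_1 + n - r_1)(r_1 + n - r_2) = n(n + 3/5).
Evaluating step by step (a_0 = 1):
  n = 1: D(1) = 1(1 + 3/5) = 8/5; numerator = -2(1) = -2; a_1 = (-2)/(8/5) = -5/4
  n = 2: D(2) = 2(2 + 3/5) = 26/5; numerator = -2(-5/4) + 2(1) = 9/2; a_2 = (9/2)/(26/5) = 45/52
  n = 3: D(3) = 3(3 + 3/5) = 54/5; numerator = -2(45/52) + 2(-5/4) = -55/13; a_3 = (-55/13)/(54/5) = -275/702
  n = 4: D(4) = 4(4 + 3/5) = 92/5; numerator = -2(-275/702) + 2(45/52) = 1765/702; a_4 = (1765/702)/(92/5) = 8825/64584

r = 2; a_0 = 1; a_1 = -5/4; a_2 = 45/52; a_3 = -275/702; a_4 = 8825/64584


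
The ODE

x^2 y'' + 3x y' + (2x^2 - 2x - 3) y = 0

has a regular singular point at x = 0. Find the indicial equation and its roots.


Divide by x^2 to reach normal form y'' + P_1(x) y' + P_2(x) y = 0 with P_1(x) = 3/x and P_2(x) = 2 - 2/x - 3/x^2.
x = 0 is a singular point because the y'-coefficient 3/x has a pole at x = 0 and the y-coefficient 2 - 2/x - 3/x^2 has a pole at x = 0.
It is a regular singular point because x P_1(x) = p(x) = 3 and x^2 P_2(x) = q(x) = 2x^2 - 2x - 3 are polynomials, hence analytic at x = 0.
p(0) = 3,  q(0) = -3.
Indicial equation: r(r-1) + p(0) r + q(0) = 0, i.e. r^2 + (p(0) - 1) r + q(0) = 0, i.e. r^2 + 2 r - 3 = 0.
Discriminant: (2)^2 - 4(-3) = 16, so r = (-2 ± 4)/2.
Solving: r_1 = 1, r_2 = -3.

indicial: r^2 + 2 r - 3 = 0; roots r_1 = 1, r_2 = -3


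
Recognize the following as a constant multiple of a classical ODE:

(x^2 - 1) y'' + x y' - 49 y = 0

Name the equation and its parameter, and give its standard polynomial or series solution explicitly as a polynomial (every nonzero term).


All three coefficients share the factor -1; dividing through by -1 gives  (1 - x^2) y'' - x y' + 49 y = 0.
This matches the Chebyshev equation (1 - x^2) y'' - x y' + n^2 y = 0 (note the -x y' term, not -2x y') with n^2 = 49, so n = 7; the polynomial solution is T_7(x).
With y = sum_k a_k x^k, matching x^k gives (k+2)(k+1) a_{k+2} = (k^2 - n^2) a_k = (k - 7)(k + 7) a_k. The right side vanishes at k = 7, so the series with the parity of 7 terminates at degree 7.
Standard normalization: leading coefficient of T_n is 2^(n-1), so a_7 = 2^6 = 64. Work downward with a_k = (k+1)(k+2) a_{k+2} / ((k - 7)(k + 7)):
  a_5 = (6)(7)(64) / ((5 - 7)(5 + 7)) = 2688/(-24) = -112
  a_3 = (4)(5)(-112) / ((3 - 7)(3 + 7)) = -2240/(-40) = 56
  a_1 = (2)(3)(56) / ((1 - 7)(1 + 7)) = 336/(-48) = -7
Hence T_7(x) = 64 x^7 - 112 x^5 + 56 x^3 - 7 x.

T_7(x); series = 64 x^7 - 112 x^5 + 56 x^3 - 7 x


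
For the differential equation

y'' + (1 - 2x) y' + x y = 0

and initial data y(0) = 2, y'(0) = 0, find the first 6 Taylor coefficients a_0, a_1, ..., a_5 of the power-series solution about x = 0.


Ansatz: y(x) = sum_{n>=0} a_n x^n, so y'(x) = sum_{n>=1} n a_n x^(n-1) and y''(x) = sum_{n>=2} n(n-1) a_n x^(n-2).
Substitute into P(x) y'' + Q(x) y' + R(x) y = 0 with P(x) = 1, Q(x) = 1 - 2x, R(x) = x, and match powers of x.
Initial conditions: a_0 = 2, a_1 = 0.
Setting the coefficient of each power of x to zero and solving order by order (substituting the coefficients already found):
  x^0: 2 a_2 + a_1 = 0  ->  2 a_2 = -a_1 = 0  ->  a_2 = 0
  x^1: 6 a_3 + 2 a_2 - 2 a_1 + a_0 = 0  ->  6 a_3 = -2 a_2 + 2 a_1 - a_0 = -2  ->  a_3 = -1/3
  x^2: 12 a_4 + 3 a_3 - 4 a_2 + a_1 = 0  ->  12 a_4 = -3 a_3 + 4 a_2 - a_1 = 1  ->  a_4 = 1/12
  x^3: 20 a_5 + 4 a_4 - 6 a_3 + a_2 = 0  ->  20 a_5 = -4 a_4 + 6 a_3 - a_2 = -7/3  ->  a_5 = -7/60
Truncated series: y(x) = 2 - (1/3) x^3 + (1/12) x^4 - (7/60) x^5 + O(x^6).

a_0 = 2; a_1 = 0; a_2 = 0; a_3 = -1/3; a_4 = 1/12; a_5 = -7/60


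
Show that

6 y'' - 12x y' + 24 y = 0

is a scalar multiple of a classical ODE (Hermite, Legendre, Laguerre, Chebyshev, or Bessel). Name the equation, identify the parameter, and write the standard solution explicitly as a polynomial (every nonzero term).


All three coefficients share the factor 6; dividing through by 6 gives  y'' - 2x y' + 4 y = 0.
This matches the Hermite equation y'' - 2x y' + 2n y = 0 with 2n = 4, so n = 2; the polynomial solution is H_2(x).
With y = sum_k a_k x^k, matching x^k gives (k+2)(k+1) a_{k+2} = 2(k - n) a_k = 2(k - 2) a_k. The right side vanishes at k = 2, so the series with the parity of 2 terminates at degree 2.
Standard normalization: leading coefficient of H_n is 2^n, so a_2 = 2^2 = 4. Work downward with a_k = (k+1)(k+2) a_{k+2} / (2(k - n)):
  a_0 = (1)(2)(4) / (2(0 - 2)) = 8/(-4) = -2
Hence H_2(x) = 4 x^2 - 2.

H_2(x); series = 4 x^2 - 2


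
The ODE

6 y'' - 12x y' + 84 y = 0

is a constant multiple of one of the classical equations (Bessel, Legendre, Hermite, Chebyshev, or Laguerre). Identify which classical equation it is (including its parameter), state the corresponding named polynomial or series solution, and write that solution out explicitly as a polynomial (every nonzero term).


All three coefficients share the factor 6; dividing through by 6 gives  y'' - 2x y' + 14 y = 0.
This matches the Hermite equation y'' - 2x y' + 2n y = 0 with 2n = 14, so n = 7; the polynomial solution is H_7(x).
With y = sum_k a_k x^k, matching x^k gives (k+2)(k+1) a_{k+2} = 2(k - n) a_k = 2(k - 7) a_k. The right side vanishes at k = 7, so the series with the parity of 7 terminates at degree 7.
Standard normalization: leading coefficient of H_n is 2^n, so a_7 = 2^7 = 128. Work downward with a_k = (k+1)(k+2) a_{k+2} / (2(k - n)):
  a_5 = (6)(7)(128) / (2(5 - 7)) = 5376/(-4) = -1344
  a_3 = (4)(5)(-1344) / (2(3 - 7)) = -26880/(-8) = 3360
  a_1 = (2)(3)(3360) / (2(1 - 7)) = 20160/(-12) = -1680
Hence H_7(x) = 128 x^7 - 1344 x^5 + 3360 x^3 - 1680 x.

H_7(x); series = 128 x^7 - 1344 x^5 + 3360 x^3 - 1680 x


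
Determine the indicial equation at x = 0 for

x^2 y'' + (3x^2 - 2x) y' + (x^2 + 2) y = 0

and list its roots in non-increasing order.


Divide by x^2 to reach normal form y'' + P_1(x) y' + P_2(x) y = 0 with P_1(x) = 3 - 2/x and P_2(x) = 1 + 2/x^2.
x = 0 is a singular point because the y'-coefficient 3 - 2/x has a pole at x = 0 and the y-coefficient 1 + 2/x^2 has a pole at x = 0.
It is a regular singular point because x P_1(x) = p(x) = 3x - 2 and x^2 P_2(x) = q(x) = x^2 + 2 are polynomials, hence analytic at x = 0.
p(0) = -2,  q(0) = 2.
Indicial equation: r(r-1) + p(0) r + q(0) = 0, i.e. r^2 + (p(0) - 1) r + q(0) = 0, i.e. r^2 - 3 r + 2 = 0.
Discriminant: (-3)^2 - 4(2) = 1, so r = (3 ± 1)/2.
Solving: r_1 = 2, r_2 = 1.

indicial: r^2 - 3 r + 2 = 0; roots r_1 = 2, r_2 = 1


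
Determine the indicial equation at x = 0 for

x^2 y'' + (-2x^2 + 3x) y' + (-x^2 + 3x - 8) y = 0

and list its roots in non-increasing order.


Divide by x^2 to reach normal form y'' + P_1(x) y' + P_2(x) y = 0 with P_1(x) = -2 + 3/x and P_2(x) = -1 + 3/x - 8/x^2.
x = 0 is a singular point because the y'-coefficient -2 + 3/x has a pole at x = 0 and the y-coefficient -1 + 3/x - 8/x^2 has a pole at x = 0.
It is a regular singular point because x P_1(x) = p(x) = 3 - 2x and x^2 P_2(x) = q(x) = -x^2 + 3x - 8 are polynomials, hence analytic at x = 0.
p(0) = 3,  q(0) = -8.
Indicial equation: r(r-1) + p(0) r + q(0) = 0, i.e. r^2 + (p(0) - 1) r + q(0) = 0, i.e. r^2 + 2 r - 8 = 0.
Discriminant: (2)^2 - 4(-8) = 36, so r = (-2 ± 6)/2.
Solving: r_1 = 2, r_2 = -4.

indicial: r^2 + 2 r - 8 = 0; roots r_1 = 2, r_2 = -4


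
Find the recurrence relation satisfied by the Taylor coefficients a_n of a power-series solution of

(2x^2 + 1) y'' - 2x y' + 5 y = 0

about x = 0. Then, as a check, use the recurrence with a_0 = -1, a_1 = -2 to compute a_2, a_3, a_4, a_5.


Substitute y = sum_n a_n x^n.
(1 + 2 x^2) y'' contributes (n+2)(n+1) a_{n+2} + 2 n(n-1) a_n at x^n.
-2 x y'(x) contributes -2 n a_n at x^n.
5 y(x) contributes 5 a_n at x^n.
Matching x^n: (n+2)(n+1) a_{n+2} + (2 n(n-1) - 2 n + 5) a_n = 0.
Thus a_{n+2} = (-2 n(n-1) + 2 n - 5) / ((n+1)(n+2)) * a_n.

Check with a_0 = -1, a_1 = -2 (apply the recurrence for n = 0, 1, 2, 3): a_0 = -1, a_1 = -2, a_2 = 5/2, a_3 = 1, a_4 = -25/24, a_5 = -11/20.

a_(n+2) = (-2 n(n-1) + 2 n - 5) / ((n+1)(n+2)) * a_n; check: a_0 = -1, a_1 = -2, a_2 = 5/2, a_3 = 1, a_4 = -25/24, a_5 = -11/20


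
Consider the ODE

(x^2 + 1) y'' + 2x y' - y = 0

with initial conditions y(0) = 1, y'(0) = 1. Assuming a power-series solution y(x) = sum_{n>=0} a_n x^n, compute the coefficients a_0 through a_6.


Ansatz: y(x) = sum_{n>=0} a_n x^n, so y'(x) = sum_{n>=1} n a_n x^(n-1) and y''(x) = sum_{n>=2} n(n-1) a_n x^(n-2).
Substitute into P(x) y'' + Q(x) y' + R(x) y = 0 with P(x) = x^2 + 1, Q(x) = 2x, R(x) = -1, and match powers of x.
Initial conditions: a_0 = 1, a_1 = 1.
Setting the coefficient of each power of x to zero and solving order by order (substituting the coefficients already found):
  x^0: 2 a_2 - a_0 = 0  ->  2 a_2 = a_0 = 1  ->  a_2 = 1/2
  x^1: 6 a_3 + a_1 = 0  ->  6 a_3 = -a_1 = -1  ->  a_3 = -1/6
  x^2: 12 a_4 + 5 a_2 = 0  ->  12 a_4 = -5 a_2 = -5/2  ->  a_4 = -5/24
  x^3: 20 a_5 + 11 a_3 = 0  ->  20 a_5 = -11 a_3 = 11/6  ->  a_5 = 11/120
  x^4: 30 a_6 + 19 a_4 = 0  ->  30 a_6 = -19 a_4 = 95/24  ->  a_6 = 19/144
Truncated series: y(x) = 1 + x + (1/2) x^2 - (1/6) x^3 - (5/24) x^4 + (11/120) x^5 + (19/144) x^6 + O(x^7).

a_0 = 1; a_1 = 1; a_2 = 1/2; a_3 = -1/6; a_4 = -5/24; a_5 = 11/120; a_6 = 19/144


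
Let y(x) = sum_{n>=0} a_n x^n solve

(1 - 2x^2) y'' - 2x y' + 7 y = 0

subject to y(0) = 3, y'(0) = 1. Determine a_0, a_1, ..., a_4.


Ansatz: y(x) = sum_{n>=0} a_n x^n, so y'(x) = sum_{n>=1} n a_n x^(n-1) and y''(x) = sum_{n>=2} n(n-1) a_n x^(n-2).
Substitute into P(x) y'' + Q(x) y' + R(x) y = 0 with P(x) = 1 - 2x^2, Q(x) = -2x, R(x) = 7, and match powers of x.
Initial conditions: a_0 = 3, a_1 = 1.
Setting the coefficient of each power of x to zero and solving order by order (substituting the coefficients already found):
  x^0: 2 a_2 + 7 a_0 = 0  ->  2 a_2 = -7 a_0 = -21  ->  a_2 = -21/2
  x^1: 6 a_3 + 5 a_1 = 0  ->  6 a_3 = -5 a_1 = -5  ->  a_3 = -5/6
  x^2: 12 a_4 - a_2 = 0  ->  12 a_4 = a_2 = -21/2  ->  a_4 = -7/8
Truncated series: y(x) = 3 + x - (21/2) x^2 - (5/6) x^3 - (7/8) x^4 + O(x^5).

a_0 = 3; a_1 = 1; a_2 = -21/2; a_3 = -5/6; a_4 = -7/8


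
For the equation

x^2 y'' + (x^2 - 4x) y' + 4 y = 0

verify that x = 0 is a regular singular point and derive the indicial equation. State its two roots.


Divide by x^2 to reach normal form y'' + P_1(x) y' + P_2(x) y = 0 with P_1(x) = 1 - 4/x and P_2(x) = 4/x^2.
x = 0 is a singular point because the y'-coefficient 1 - 4/x has a pole at x = 0 and the y-coefficient 4/x^2 has a pole at x = 0.
It is a regular singular point because x P_1(x) = p(x) = x - 4 and x^2 P_2(x) = q(x) = 4 are polynomials, hence analytic at x = 0.
p(0) = -4,  q(0) = 4.
Indicial equation: r(r-1) + p(0) r + q(0) = 0, i.e. r^2 + (p(0) - 1) r + q(0) = 0, i.e. r^2 - 5 r + 4 = 0.
Discriminant: (-5)^2 - 4(4) = 9, so r = (5 ± 3)/2.
Solving: r_1 = 4, r_2 = 1.

indicial: r^2 - 5 r + 4 = 0; roots r_1 = 4, r_2 = 1


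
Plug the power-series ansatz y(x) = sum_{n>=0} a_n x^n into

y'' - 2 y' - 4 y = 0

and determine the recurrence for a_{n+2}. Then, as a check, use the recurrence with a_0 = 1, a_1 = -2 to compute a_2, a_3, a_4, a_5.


Substitute y = sum_n a_n x^n.
y''(x) has coefficient (n+2)(n+1) a_{n+2} at x^n;
-2 y'(x) has coefficient -2 (n+1) a_{n+1} at x^n;
-4 y(x) has coefficient -4 a_n at x^n.
Matching x^n: (n+2)(n+1) a_{n+2} - 2 (n+1) a_{n+1} - 4 a_n = 0.
Thus a_{n+2} = [2 (n+1) a_{n+1} + 4 a_n] / ((n+1)(n+2)).

Check with a_0 = 1, a_1 = -2 (apply the recurrence for n = 0, 1, 2, 3): a_0 = 1, a_1 = -2, a_2 = 0, a_3 = -4/3, a_4 = -2/3, a_5 = -8/15.

a_(n+2) = [2 (n+1) a_(n+1) + 4 a_n] / ((n+1)(n+2)); check: a_0 = 1, a_1 = -2, a_2 = 0, a_3 = -4/3, a_4 = -2/3, a_5 = -8/15


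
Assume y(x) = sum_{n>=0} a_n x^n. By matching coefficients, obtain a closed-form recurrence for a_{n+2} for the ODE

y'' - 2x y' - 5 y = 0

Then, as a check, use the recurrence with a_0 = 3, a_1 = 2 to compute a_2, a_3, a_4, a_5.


Substitute y = sum_n a_n x^n.
y''(x) has coefficient (n+2)(n+1) a_{n+2} at x^n;
-2 x y'(x) has coefficient -2 n a_n at x^n (shift);
-5 y(x) has coefficient -5 a_n at x^n.
Matching x^n: (n+2)(n+1) a_{n+2} + (-2n - 5) a_n = 0.
Thus a_{n+2} = (2n + 5) / ((n+1)(n+2)) * a_n.

Check with a_0 = 3, a_1 = 2 (apply the recurrence for n = 0, 1, 2, 3): a_0 = 3, a_1 = 2, a_2 = 15/2, a_3 = 7/3, a_4 = 45/8, a_5 = 77/60.

a_(n+2) = (2n + 5) / ((n+1)(n+2)) * a_n; check: a_0 = 3, a_1 = 2, a_2 = 15/2, a_3 = 7/3, a_4 = 45/8, a_5 = 77/60


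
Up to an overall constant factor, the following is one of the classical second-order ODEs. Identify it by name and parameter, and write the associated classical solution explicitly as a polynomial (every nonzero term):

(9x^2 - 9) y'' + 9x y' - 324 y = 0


All three coefficients share the factor -9; dividing through by -9 gives  (1 - x^2) y'' - x y' + 36 y = 0.
This matches the Chebyshev equation (1 - x^2) y'' - x y' + n^2 y = 0 (note the -x y' term, not -2x y') with n^2 = 36, so n = 6; the polynomial solution is T_6(x).
With y = sum_k a_k x^k, matching x^k gives (k+2)(k+1) a_{k+2} = (k^2 - n^2) a_k = (k - 6)(k + 6) a_k. The right side vanishes at k = 6, so the series with the parity of 6 terminates at degree 6.
Standard normalization: leading coefficient of T_n is 2^(n-1), so a_6 = 2^5 = 32. Work downward with a_k = (k+1)(k+2) a_{k+2} / ((k - 6)(k + 6)):
  a_4 = (5)(6)(32) / ((4 - 6)(4 + 6)) = 960/(-20) = -48
  a_2 = (3)(4)(-48) / ((2 - 6)(2 + 6)) = -576/(-32) = 18
  a_0 = (1)(2)(18) / ((0 - 6)(0 + 6)) = 36/(-36) = -1
Hence T_6(x) = 32 x^6 - 48 x^4 + 18 x^2 - 1.

T_6(x); series = 32 x^6 - 48 x^4 + 18 x^2 - 1


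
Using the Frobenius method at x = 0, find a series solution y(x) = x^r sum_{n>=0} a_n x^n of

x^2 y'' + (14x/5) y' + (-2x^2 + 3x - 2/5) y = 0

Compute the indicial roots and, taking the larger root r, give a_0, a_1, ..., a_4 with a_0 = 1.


Write in Frobenius form y'' + (p(x)/x) y' + (q(x)/x^2) y = 0:
  p(x) = 14/5,  q(x) = -2x^2 + 3x - 2/5.
Indicial equation: r(r-1) + (14/5) r + (-2/5) = 0 -> roots r_1 = 1/5, r_2 = -2.
Take r = r_1 = 1/5. Let y(x) = x^r sum_{n>=0} a_n x^n with a_0 = 1.
Substitute y = x^r sum a_n x^n and match x^{r+n}. The recurrence is
  D(n) a_n + 3 a_{n-1} - 2 a_{n-2} = 0,  where D(n) = (r+n)(r+n-1) + (14/5)(r+n) + (-2/5).
  a_n = [-3 a_{n-1} + 2 a_{n-2}] / D(n).
Since the indicial polynomial factors as (r - r_1)(r - r_2), D(n) = (r_1 + n - r_1)(r_1 + n - r_2) = n(n + 11/5).
Evaluating step by step (a_0 = 1):
  n = 1: D(1) = 1(1 + 11/5) = 16/5; numerator = -3(1) = -3; a_1 = (-3)/(16/5) = -15/16
  n = 2: D(2) = 2(2 + 11/5) = 42/5; numerator = -3(-15/16) + 2(1) = 77/16; a_2 = (77/16)/(42/5) = 55/96
  n = 3: D(3) = 3(3 + 11/5) = 78/5; numerator = -3(55/96) + 2(-15/16) = -115/32; a_3 = (-115/32)/(78/5) = -575/2496
  n = 4: D(4) = 4(4 + 11/5) = 124/5; numerator = -3(-575/2496) + 2(55/96) = 4585/2496; a_4 = (4585/2496)/(124/5) = 22925/309504

r = 1/5; a_0 = 1; a_1 = -15/16; a_2 = 55/96; a_3 = -575/2496; a_4 = 22925/309504


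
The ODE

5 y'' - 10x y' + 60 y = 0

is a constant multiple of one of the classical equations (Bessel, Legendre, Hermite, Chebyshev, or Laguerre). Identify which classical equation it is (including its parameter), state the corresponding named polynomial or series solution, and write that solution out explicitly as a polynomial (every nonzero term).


All three coefficients share the factor 5; dividing through by 5 gives  y'' - 2x y' + 12 y = 0.
This matches the Hermite equation y'' - 2x y' + 2n y = 0 with 2n = 12, so n = 6; the polynomial solution is H_6(x).
With y = sum_k a_k x^k, matching x^k gives (k+2)(k+1) a_{k+2} = 2(k - n) a_k = 2(k - 6) a_k. The right side vanishes at k = 6, so the series with the parity of 6 terminates at degree 6.
Standard normalization: leading coefficient of H_n is 2^n, so a_6 = 2^6 = 64. Work downward with a_k = (k+1)(k+2) a_{k+2} / (2(k - n)):
  a_4 = (5)(6)(64) / (2(4 - 6)) = 1920/(-4) = -480
  a_2 = (3)(4)(-480) / (2(2 - 6)) = -5760/(-8) = 720
  a_0 = (1)(2)(720) / (2(0 - 6)) = 1440/(-12) = -120
Hence H_6(x) = 64 x^6 - 480 x^4 + 720 x^2 - 120.

H_6(x); series = 64 x^6 - 480 x^4 + 720 x^2 - 120


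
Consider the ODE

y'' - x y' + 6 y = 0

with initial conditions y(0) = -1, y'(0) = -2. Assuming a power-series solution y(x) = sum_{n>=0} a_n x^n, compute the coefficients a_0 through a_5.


Ansatz: y(x) = sum_{n>=0} a_n x^n, so y'(x) = sum_{n>=1} n a_n x^(n-1) and y''(x) = sum_{n>=2} n(n-1) a_n x^(n-2).
Substitute into P(x) y'' + Q(x) y' + R(x) y = 0 with P(x) = 1, Q(x) = -x, R(x) = 6, and match powers of x.
Initial conditions: a_0 = -1, a_1 = -2.
Setting the coefficient of each power of x to zero and solving order by order (substituting the coefficients already found):
  x^0: 2 a_2 + 6 a_0 = 0  ->  2 a_2 = -6 a_0 = 6  ->  a_2 = 3
  x^1: 6 a_3 + 5 a_1 = 0  ->  6 a_3 = -5 a_1 = 10  ->  a_3 = 5/3
  x^2: 12 a_4 + 4 a_2 = 0  ->  12 a_4 = -4 a_2 = -12  ->  a_4 = -1
  x^3: 20 a_5 + 3 a_3 = 0  ->  20 a_5 = -3 a_3 = -5  ->  a_5 = -1/4
Truncated series: y(x) = -1 - 2 x + 3 x^2 + (5/3) x^3 - x^4 - (1/4) x^5 + O(x^6).

a_0 = -1; a_1 = -2; a_2 = 3; a_3 = 5/3; a_4 = -1; a_5 = -1/4


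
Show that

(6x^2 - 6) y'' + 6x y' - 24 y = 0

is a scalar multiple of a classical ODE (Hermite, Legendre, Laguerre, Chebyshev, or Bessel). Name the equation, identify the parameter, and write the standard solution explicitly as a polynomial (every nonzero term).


All three coefficients share the factor -6; dividing through by -6 gives  (1 - x^2) y'' - x y' + 4 y = 0.
This matches the Chebyshev equation (1 - x^2) y'' - x y' + n^2 y = 0 (note the -x y' term, not -2x y') with n^2 = 4, so n = 2; the polynomial solution is T_2(x).
With y = sum_k a_k x^k, matching x^k gives (k+2)(k+1) a_{k+2} = (k^2 - n^2) a_k = (k - 2)(k + 2) a_k. The right side vanishes at k = 2, so the series with the parity of 2 terminates at degree 2.
Standard normalization: leading coefficient of T_n is 2^(n-1), so a_2 = 2^1 = 2. Work downward with a_k = (k+1)(k+2) a_{k+2} / ((k - 2)(k + 2)):
  a_0 = (1)(2)(2) / ((0 - 2)(0 + 2)) = 4/(-4) = -1
Hence T_2(x) = 2 x^2 - 1.

T_2(x); series = 2 x^2 - 1


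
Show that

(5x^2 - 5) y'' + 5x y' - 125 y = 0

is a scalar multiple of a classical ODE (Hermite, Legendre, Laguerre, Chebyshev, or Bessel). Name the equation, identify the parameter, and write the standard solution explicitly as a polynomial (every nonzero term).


All three coefficients share the factor -5; dividing through by -5 gives  (1 - x^2) y'' - x y' + 25 y = 0.
This matches the Chebyshev equation (1 - x^2) y'' - x y' + n^2 y = 0 (note the -x y' term, not -2x y') with n^2 = 25, so n = 5; the polynomial solution is T_5(x).
With y = sum_k a_k x^k, matching x^k gives (k+2)(k+1) a_{k+2} = (k^2 - n^2) a_k = (k - 5)(k + 5) a_k. The right side vanishes at k = 5, so the series with the parity of 5 terminates at degree 5.
Standard normalization: leading coefficient of T_n is 2^(n-1), so a_5 = 2^4 = 16. Work downward with a_k = (k+1)(k+2) a_{k+2} / ((k - 5)(k + 5)):
  a_3 = (4)(5)(16) / ((3 - 5)(3 + 5)) = 320/(-16) = -20
  a_1 = (2)(3)(-20) / ((1 - 5)(1 + 5)) = -120/(-24) = 5
Hence T_5(x) = 16 x^5 - 20 x^3 + 5 x.

T_5(x); series = 16 x^5 - 20 x^3 + 5 x


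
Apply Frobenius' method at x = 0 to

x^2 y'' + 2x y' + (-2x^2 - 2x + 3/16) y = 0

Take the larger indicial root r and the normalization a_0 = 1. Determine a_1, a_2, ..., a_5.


Write in Frobenius form y'' + (p(x)/x) y' + (q(x)/x^2) y = 0:
  p(x) = 2,  q(x) = -2x^2 - 2x + 3/16.
Indicial equation: r(r-1) + (2) r + (3/16) = 0 -> roots r_1 = -1/4, r_2 = -3/4.
Take r = r_1 = -1/4. Let y(x) = x^r sum_{n>=0} a_n x^n with a_0 = 1.
Substitute y = x^r sum a_n x^n and match x^{r+n}. The recurrence is
  D(n) a_n - 2 a_{n-1} - 2 a_{n-2} = 0,  where D(n) = (r+n)(r+n-1) + (2)(r+n) + (3/16).
  a_n = [2 a_{n-1} + 2 a_{n-2}] / D(n).
Since the indicial polynomial factors as (r - r_1)(r - r_2), D(n) = (r_1 + n - r_1)(r_1 + n - r_2) = n(n + 1/2).
Evaluating step by step (a_0 = 1):
  n = 1: D(1) = 1(1 + 1/2) = 3/2; numerator = 2(1) = 2; a_1 = (2)/(3/2) = 4/3
  n = 2: D(2) = 2(2 + 1/2) = 5; numerator = 2(4/3) + 2(1) = 14/3; a_2 = (14/3)/(5) = 14/15
  n = 3: D(3) = 3(3 + 1/2) = 21/2; numerator = 2(14/15) + 2(4/3) = 68/15; a_3 = (68/15)/(21/2) = 136/315
  n = 4: D(4) = 4(4 + 1/2) = 18; numerator = 2(136/315) + 2(14/15) = 172/63; a_4 = (172/63)/(18) = 86/567
  n = 5: D(5) = 5(5 + 1/2) = 55/2; numerator = 2(86/567) + 2(136/315) = 3308/2835; a_5 = (3308/2835)/(55/2) = 6616/155925

r = -1/4; a_0 = 1; a_1 = 4/3; a_2 = 14/15; a_3 = 136/315; a_4 = 86/567; a_5 = 6616/155925


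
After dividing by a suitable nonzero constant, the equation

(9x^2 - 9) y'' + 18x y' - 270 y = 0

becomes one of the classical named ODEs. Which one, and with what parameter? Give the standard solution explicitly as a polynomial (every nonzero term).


All three coefficients share the factor -9; dividing through by -9 gives  (1 - x^2) y'' - 2x y' + 30 y = 0.
This matches the Legendre equation (1 - x^2) y'' - 2x y' + n(n+1) y = 0 (note the -2x y' term) with n(n+1) = 30, so n = 5; the polynomial solution is P_5(x).
With y = sum_k a_k x^k, matching x^k gives (k+2)(k+1) a_{k+2} = [k(k+1) - n(n+1)] a_k = (k - 5)(k + 6) a_k. The right side vanishes at k = 5, so the series with the parity of 5 terminates at degree 5.
Standard normalization (P_n(1) = 1): leading coefficient (2n)!/(2^n (n!)^2) = 3628800/(32*14400) = 63/8, so a_5 = 63/8. Work downward with a_k = (k+1)(k+2) a_{k+2} / ((k - 5)(k + 6)):
  a_3 = (4)(5)(63/8) / ((3 - 5)(3 + 6)) = (315/2)/(-18) = -35/4
  a_1 = (2)(3)(-35/4) / ((1 - 5)(1 + 6)) = (-105/2)/(-28) = 15/8
Hence P_5(x) = 63 x^5/8 - 35 x^3/4 + 15 x/8.

P_5(x); series = 63 x^5/8 - 35 x^3/4 + 15 x/8


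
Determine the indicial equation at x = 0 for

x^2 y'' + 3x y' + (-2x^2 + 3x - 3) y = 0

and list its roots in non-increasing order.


Divide by x^2 to reach normal form y'' + P_1(x) y' + P_2(x) y = 0 with P_1(x) = 3/x and P_2(x) = -2 + 3/x - 3/x^2.
x = 0 is a singular point because the y'-coefficient 3/x has a pole at x = 0 and the y-coefficient -2 + 3/x - 3/x^2 has a pole at x = 0.
It is a regular singular point because x P_1(x) = p(x) = 3 and x^2 P_2(x) = q(x) = -2x^2 + 3x - 3 are polynomials, hence analytic at x = 0.
p(0) = 3,  q(0) = -3.
Indicial equation: r(r-1) + p(0) r + q(0) = 0, i.e. r^2 + (p(0) - 1) r + q(0) = 0, i.e. r^2 + 2 r - 3 = 0.
Discriminant: (2)^2 - 4(-3) = 16, so r = (-2 ± 4)/2.
Solving: r_1 = 1, r_2 = -3.

indicial: r^2 + 2 r - 3 = 0; roots r_1 = 1, r_2 = -3


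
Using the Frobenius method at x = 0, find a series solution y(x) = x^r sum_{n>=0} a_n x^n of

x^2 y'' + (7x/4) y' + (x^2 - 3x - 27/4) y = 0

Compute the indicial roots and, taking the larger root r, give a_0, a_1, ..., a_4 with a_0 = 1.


Write in Frobenius form y'' + (p(x)/x) y' + (q(x)/x^2) y = 0:
  p(x) = 7/4,  q(x) = x^2 - 3x - 27/4.
Indicial equation: r(r-1) + (7/4) r + (-27/4) = 0 -> roots r_1 = 9/4, r_2 = -3.
Take r = r_1 = 9/4. Let y(x) = x^r sum_{n>=0} a_n x^n with a_0 = 1.
Substitute y = x^r sum a_n x^n and match x^{r+n}. The recurrence is
  D(n) a_n - 3 a_{n-1} + 1 a_{n-2} = 0,  where D(n) = (r+n)(r+n-1) + (7/4)(r+n) + (-27/4).
  a_n = [3 a_{n-1} - 1 a_{n-2}] / D(n).
Since the indicial polynomial factors as (r - r_1)(r - r_2), D(n) = (r_1 + n - r_1)(r_1 + n - r_2) = n(n + 21/4).
Evaluating step by step (a_0 = 1):
  n = 1: D(1) = 1(1 + 21/4) = 25/4; numerator = 3(1) = 3; a_1 = (3)/(25/4) = 12/25
  n = 2: D(2) = 2(2 + 21/4) = 29/2; numerator = 3(12/25) - 1(1) = 11/25; a_2 = (11/25)/(29/2) = 22/725
  n = 3: D(3) = 3(3 + 21/4) = 99/4; numerator = 3(22/725) - 1(12/25) = -282/725; a_3 = (-282/725)/(99/4) = -376/23925
  n = 4: D(4) = 4(4 + 21/4) = 37; numerator = 3(-376/23925) - 1(22/725) = -618/7975; a_4 = (-618/7975)/(37) = -618/295075

r = 9/4; a_0 = 1; a_1 = 12/25; a_2 = 22/725; a_3 = -376/23925; a_4 = -618/295075


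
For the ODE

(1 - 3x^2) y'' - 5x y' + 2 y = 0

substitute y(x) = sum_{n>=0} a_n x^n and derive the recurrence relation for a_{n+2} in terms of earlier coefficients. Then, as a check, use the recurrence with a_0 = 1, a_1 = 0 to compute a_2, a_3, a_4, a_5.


Substitute y = sum_n a_n x^n.
(1 - 3 x^2) y'' contributes (n+2)(n+1) a_{n+2} - 3 n(n-1) a_n at x^n.
-5 x y'(x) contributes -5 n a_n at x^n.
2 y(x) contributes 2 a_n at x^n.
Matching x^n: (n+2)(n+1) a_{n+2} + (-3 n(n-1) - 5 n + 2) a_n = 0.
Thus a_{n+2} = (3 n(n-1) + 5 n - 2) / ((n+1)(n+2)) * a_n.

Check with a_0 = 1, a_1 = 0 (apply the recurrence for n = 0, 1, 2, 3): a_0 = 1, a_1 = 0, a_2 = -1, a_3 = 0, a_4 = -7/6, a_5 = 0.

a_(n+2) = (3 n(n-1) + 5 n - 2) / ((n+1)(n+2)) * a_n; check: a_0 = 1, a_1 = 0, a_2 = -1, a_3 = 0, a_4 = -7/6, a_5 = 0


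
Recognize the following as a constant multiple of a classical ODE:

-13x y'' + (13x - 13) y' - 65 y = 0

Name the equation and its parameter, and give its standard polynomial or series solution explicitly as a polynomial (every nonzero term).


All three coefficients share the factor -13; dividing through by -13 gives  x y'' + (1 - x) y' + 5 y = 0.
This matches the Laguerre equation x y'' + (1 - x) y' + n y = 0 with n = 5; the polynomial solution is L_5(x).
With y = sum_k a_k x^k, matching x^k gives (k+1)k a_{k+1} + (k+1) a_{k+1} - k a_k + n a_k = 0, i.e. (k+1)^2 a_{k+1} = (k - n) a_k = (k - 5) a_k. The right side vanishes at k = 5, so the series terminates at degree 5.
Standard normalization L_n(0) = 1 gives a_0 = 1. Work upward with a_{k+1} = (k - 5) a_k / (k+1)^2:
  a_1 = (0 - 5)(1) / 1^2 = -5/1 = -5
  a_2 = (1 - 5)(-5) / 2^2 = 20/4 = 5
  a_3 = (2 - 5)(5) / 3^2 = -15/9 = -5/3
  a_4 = (3 - 5)(-5/3) / 4^2 = (10/3)/16 = 5/24
  a_5 = (4 - 5)(5/24) / 5^2 = (-5/24)/25 = -1/120
Hence L_5(x) = -x^5/120 + 5 x^4/24 - 5 x^3/3 + 5 x^2 - 5 x + 1.

L_5(x); series = -x^5/120 + 5 x^4/24 - 5 x^3/3 + 5 x^2 - 5 x + 1


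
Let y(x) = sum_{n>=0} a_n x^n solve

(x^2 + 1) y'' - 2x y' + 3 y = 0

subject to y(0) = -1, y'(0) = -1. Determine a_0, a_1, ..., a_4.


Ansatz: y(x) = sum_{n>=0} a_n x^n, so y'(x) = sum_{n>=1} n a_n x^(n-1) and y''(x) = sum_{n>=2} n(n-1) a_n x^(n-2).
Substitute into P(x) y'' + Q(x) y' + R(x) y = 0 with P(x) = x^2 + 1, Q(x) = -2x, R(x) = 3, and match powers of x.
Initial conditions: a_0 = -1, a_1 = -1.
Setting the coefficient of each power of x to zero and solving order by order (substituting the coefficients already found):
  x^0: 2 a_2 + 3 a_0 = 0  ->  2 a_2 = -3 a_0 = 3  ->  a_2 = 3/2
  x^1: 6 a_3 + a_1 = 0  ->  6 a_3 = -a_1 = 1  ->  a_3 = 1/6
  x^2: 12 a_4 + a_2 = 0  ->  12 a_4 = -a_2 = -3/2  ->  a_4 = -1/8
Truncated series: y(x) = -1 - x + (3/2) x^2 + (1/6) x^3 - (1/8) x^4 + O(x^5).

a_0 = -1; a_1 = -1; a_2 = 3/2; a_3 = 1/6; a_4 = -1/8


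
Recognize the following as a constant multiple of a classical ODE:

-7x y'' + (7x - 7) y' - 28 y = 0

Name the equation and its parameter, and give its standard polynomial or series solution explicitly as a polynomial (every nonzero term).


All three coefficients share the factor -7; dividing through by -7 gives  x y'' + (1 - x) y' + 4 y = 0.
This matches the Laguerre equation x y'' + (1 - x) y' + n y = 0 with n = 4; the polynomial solution is L_4(x).
With y = sum_k a_k x^k, matching x^k gives (k+1)k a_{k+1} + (k+1) a_{k+1} - k a_k + n a_k = 0, i.e. (k+1)^2 a_{k+1} = (k - n) a_k = (k - 4) a_k. The right side vanishes at k = 4, so the series terminates at degree 4.
Standard normalization L_n(0) = 1 gives a_0 = 1. Work upward with a_{k+1} = (k - 4) a_k / (k+1)^2:
  a_1 = (0 - 4)(1) / 1^2 = -4/1 = -4
  a_2 = (1 - 4)(-4) / 2^2 = 12/4 = 3
  a_3 = (2 - 4)(3) / 3^2 = -6/9 = -2/3
  a_4 = (3 - 4)(-2/3) / 4^2 = (2/3)/16 = 1/24
Hence L_4(x) = x^4/24 - 2 x^3/3 + 3 x^2 - 4 x + 1.

L_4(x); series = x^4/24 - 2 x^3/3 + 3 x^2 - 4 x + 1


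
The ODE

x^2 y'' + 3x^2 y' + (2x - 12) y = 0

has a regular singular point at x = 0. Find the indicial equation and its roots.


Divide by x^2 to reach normal form y'' + P_1(x) y' + P_2(x) y = 0 with P_1(x) = 3 and P_2(x) = 2/x - 12/x^2.
x = 0 is a singular point because the y-coefficient 2/x - 12/x^2 has a pole at x = 0.
It is a regular singular point because x P_1(x) = p(x) = 3x and x^2 P_2(x) = q(x) = 2x - 12 are polynomials, hence analytic at x = 0.
p(0) = 0,  q(0) = -12.
Indicial equation: r(r-1) + p(0) r + q(0) = 0, i.e. r^2 + (p(0) - 1) r + q(0) = 0, i.e. r^2 - 1 r - 12 = 0.
Discriminant: (-1)^2 - 4(-12) = 49, so r = (1 ± 7)/2.
Solving: r_1 = 4, r_2 = -3.

indicial: r^2 - 1 r - 12 = 0; roots r_1 = 4, r_2 = -3


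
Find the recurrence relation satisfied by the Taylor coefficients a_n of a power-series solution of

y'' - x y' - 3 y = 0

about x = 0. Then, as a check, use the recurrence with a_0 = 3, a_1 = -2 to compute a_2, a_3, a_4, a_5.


Substitute y = sum_n a_n x^n.
y''(x) has coefficient (n+2)(n+1) a_{n+2} at x^n;
-x y'(x) has coefficient -n a_n at x^n (shift);
-3 y(x) has coefficient -3 a_n at x^n.
Matching x^n: (n+2)(n+1) a_{n+2} + (-n - 3) a_n = 0.
Thus a_{n+2} = (n + 3) / ((n+1)(n+2)) * a_n.

Check with a_0 = 3, a_1 = -2 (apply the recurrence for n = 0, 1, 2, 3): a_0 = 3, a_1 = -2, a_2 = 9/2, a_3 = -4/3, a_4 = 15/8, a_5 = -2/5.

a_(n+2) = (n + 3) / ((n+1)(n+2)) * a_n; check: a_0 = 3, a_1 = -2, a_2 = 9/2, a_3 = -4/3, a_4 = 15/8, a_5 = -2/5


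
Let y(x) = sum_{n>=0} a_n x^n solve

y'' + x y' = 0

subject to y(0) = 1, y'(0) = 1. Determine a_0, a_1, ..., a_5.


Ansatz: y(x) = sum_{n>=0} a_n x^n, so y'(x) = sum_{n>=1} n a_n x^(n-1) and y''(x) = sum_{n>=2} n(n-1) a_n x^(n-2).
Substitute into P(x) y'' + Q(x) y' + R(x) y = 0 with P(x) = 1, Q(x) = x, R(x) = 0, and match powers of x.
Initial conditions: a_0 = 1, a_1 = 1.
Setting the coefficient of each power of x to zero and solving order by order (substituting the coefficients already found):
  x^0: 2 a_2 = 0  ->  a_2 = 0
  x^1: 6 a_3 + a_1 = 0  ->  6 a_3 = -a_1 = -1  ->  a_3 = -1/6
  x^2: 12 a_4 + 2 a_2 = 0  ->  12 a_4 = -2 a_2 = 0  ->  a_4 = 0
  x^3: 20 a_5 + 3 a_3 = 0  ->  20 a_5 = -3 a_3 = 1/2  ->  a_5 = 1/40
Truncated series: y(x) = 1 + x - (1/6) x^3 + (1/40) x^5 + O(x^6).

a_0 = 1; a_1 = 1; a_2 = 0; a_3 = -1/6; a_4 = 0; a_5 = 1/40


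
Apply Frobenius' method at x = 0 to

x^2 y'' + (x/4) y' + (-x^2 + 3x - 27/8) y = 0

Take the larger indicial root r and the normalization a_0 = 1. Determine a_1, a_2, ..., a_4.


Write in Frobenius form y'' + (p(x)/x) y' + (q(x)/x^2) y = 0:
  p(x) = 1/4,  q(x) = -x^2 + 3x - 27/8.
Indicial equation: r(r-1) + (1/4) r + (-27/8) = 0 -> roots r_1 = 9/4, r_2 = -3/2.
Take r = r_1 = 9/4. Let y(x) = x^r sum_{n>=0} a_n x^n with a_0 = 1.
Substitute y = x^r sum a_n x^n and match x^{r+n}. The recurrence is
  D(n) a_n + 3 a_{n-1} - 1 a_{n-2} = 0,  where D(n) = (r+n)(r+n-1) + (1/4)(r+n) + (-27/8).
  a_n = [-3 a_{n-1} + 1 a_{n-2}] / D(n).
Since the indicial polynomial factors as (r - r_1)(r - r_2), D(n) = (r_1 + n - r_1)(r_1 + n - r_2) = n(n + 15/4).
Evaluating step by step (a_0 = 1):
  n = 1: D(1) = 1(1 + 15/4) = 19/4; numerator = -3(1) = -3; a_1 = (-3)/(19/4) = -12/19
  n = 2: D(2) = 2(2 + 15/4) = 23/2; numerator = -3(-12/19) + 1(1) = 55/19; a_2 = (55/19)/(23/2) = 110/437
  n = 3: D(3) = 3(3 + 15/4) = 81/4; numerator = -3(110/437) + 1(-12/19) = -606/437; a_3 = (-606/437)/(81/4) = -808/11799
  n = 4: D(4) = 4(4 + 15/4) = 31; numerator = -3(-808/11799) + 1(110/437) = 1798/3933; a_4 = (1798/3933)/(31) = 58/3933

r = 9/4; a_0 = 1; a_1 = -12/19; a_2 = 110/437; a_3 = -808/11799; a_4 = 58/3933


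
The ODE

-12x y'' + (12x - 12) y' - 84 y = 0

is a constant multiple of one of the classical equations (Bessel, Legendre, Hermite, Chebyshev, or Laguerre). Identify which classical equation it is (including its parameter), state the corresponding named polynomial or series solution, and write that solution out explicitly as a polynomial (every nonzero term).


All three coefficients share the factor -12; dividing through by -12 gives  x y'' + (1 - x) y' + 7 y = 0.
This matches the Laguerre equation x y'' + (1 - x) y' + n y = 0 with n = 7; the polynomial solution is L_7(x).
With y = sum_k a_k x^k, matching x^k gives (k+1)k a_{k+1} + (k+1) a_{k+1} - k a_k + n a_k = 0, i.e. (k+1)^2 a_{k+1} = (k - n) a_k = (k - 7) a_k. The right side vanishes at k = 7, so the series terminates at degree 7.
Standard normalization L_n(0) = 1 gives a_0 = 1. Work upward with a_{k+1} = (k - 7) a_k / (k+1)^2:
  a_1 = (0 - 7)(1) / 1^2 = -7/1 = -7
  a_2 = (1 - 7)(-7) / 2^2 = 42/4 = 21/2
  a_3 = (2 - 7)(21/2) / 3^2 = (-105/2)/9 = -35/6
  a_4 = (3 - 7)(-35/6) / 4^2 = (70/3)/16 = 35/24
  a_5 = (4 - 7)(35/24) / 5^2 = (-35/8)/25 = -7/40
  a_6 = (5 - 7)(-7/40) / 6^2 = (7/20)/36 = 7/720
  a_7 = (6 - 7)(7/720) / 7^2 = (-7/720)/49 = -1/5040
Hence L_7(x) = -x^7/5040 + 7 x^6/720 - 7 x^5/40 + 35 x^4/24 - 35 x^3/6 + 21 x^2/2 - 7 x + 1.

L_7(x); series = -x^7/5040 + 7 x^6/720 - 7 x^5/40 + 35 x^4/24 - 35 x^3/6 + 21 x^2/2 - 7 x + 1


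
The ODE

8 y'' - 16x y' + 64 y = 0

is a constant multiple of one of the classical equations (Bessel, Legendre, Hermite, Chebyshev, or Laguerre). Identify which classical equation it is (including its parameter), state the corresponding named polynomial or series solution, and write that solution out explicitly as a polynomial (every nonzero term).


All three coefficients share the factor 8; dividing through by 8 gives  y'' - 2x y' + 8 y = 0.
This matches the Hermite equation y'' - 2x y' + 2n y = 0 with 2n = 8, so n = 4; the polynomial solution is H_4(x).
With y = sum_k a_k x^k, matching x^k gives (k+2)(k+1) a_{k+2} = 2(k - n) a_k = 2(k - 4) a_k. The right side vanishes at k = 4, so the series with the parity of 4 terminates at degree 4.
Standard normalization: leading coefficient of H_n is 2^n, so a_4 = 2^4 = 16. Work downward with a_k = (k+1)(k+2) a_{k+2} / (2(k - n)):
  a_2 = (3)(4)(16) / (2(2 - 4)) = 192/(-4) = -48
  a_0 = (1)(2)(-48) / (2(0 - 4)) = -96/(-8) = 12
Hence H_4(x) = 16 x^4 - 48 x^2 + 12.

H_4(x); series = 16 x^4 - 48 x^2 + 12


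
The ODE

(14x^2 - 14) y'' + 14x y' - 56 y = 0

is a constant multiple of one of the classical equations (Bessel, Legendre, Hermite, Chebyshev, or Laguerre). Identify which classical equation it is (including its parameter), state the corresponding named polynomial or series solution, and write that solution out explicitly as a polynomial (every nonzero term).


All three coefficients share the factor -14; dividing through by -14 gives  (1 - x^2) y'' - x y' + 4 y = 0.
This matches the Chebyshev equation (1 - x^2) y'' - x y' + n^2 y = 0 (note the -x y' term, not -2x y') with n^2 = 4, so n = 2; the polynomial solution is T_2(x).
With y = sum_k a_k x^k, matching x^k gives (k+2)(k+1) a_{k+2} = (k^2 - n^2) a_k = (k - 2)(k + 2) a_k. The right side vanishes at k = 2, so the series with the parity of 2 terminates at degree 2.
Standard normalization: leading coefficient of T_n is 2^(n-1), so a_2 = 2^1 = 2. Work downward with a_k = (k+1)(k+2) a_{k+2} / ((k - 2)(k + 2)):
  a_0 = (1)(2)(2) / ((0 - 2)(0 + 2)) = 4/(-4) = -1
Hence T_2(x) = 2 x^2 - 1.

T_2(x); series = 2 x^2 - 1


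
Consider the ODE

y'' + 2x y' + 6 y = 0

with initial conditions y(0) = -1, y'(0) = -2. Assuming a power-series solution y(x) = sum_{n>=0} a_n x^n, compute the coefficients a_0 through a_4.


Ansatz: y(x) = sum_{n>=0} a_n x^n, so y'(x) = sum_{n>=1} n a_n x^(n-1) and y''(x) = sum_{n>=2} n(n-1) a_n x^(n-2).
Substitute into P(x) y'' + Q(x) y' + R(x) y = 0 with P(x) = 1, Q(x) = 2x, R(x) = 6, and match powers of x.
Initial conditions: a_0 = -1, a_1 = -2.
Setting the coefficient of each power of x to zero and solving order by order (substituting the coefficients already found):
  x^0: 2 a_2 + 6 a_0 = 0  ->  2 a_2 = -6 a_0 = 6  ->  a_2 = 3
  x^1: 6 a_3 + 8 a_1 = 0  ->  6 a_3 = -8 a_1 = 16  ->  a_3 = 8/3
  x^2: 12 a_4 + 10 a_2 = 0  ->  12 a_4 = -10 a_2 = -30  ->  a_4 = -5/2
Truncated series: y(x) = -1 - 2 x + 3 x^2 + (8/3) x^3 - (5/2) x^4 + O(x^5).

a_0 = -1; a_1 = -2; a_2 = 3; a_3 = 8/3; a_4 = -5/2
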